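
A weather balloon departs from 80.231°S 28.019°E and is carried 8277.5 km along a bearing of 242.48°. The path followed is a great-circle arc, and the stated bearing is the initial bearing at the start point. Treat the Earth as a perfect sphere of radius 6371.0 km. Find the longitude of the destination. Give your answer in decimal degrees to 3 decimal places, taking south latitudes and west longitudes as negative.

Central angle δ = d/R = 1.299247 rad.
With φ₁ = -80.231° = -1.400295 rad and θ = 242.48° = 4.232074 rad:
sin φ₂ = sin φ₁ cos δ + cos φ₁ sin δ cos θ = (-0.985500)(0.268225) + (0.169676)(0.963356)(-0.462058) = -0.339863
φ₂ = asin(-0.339863) = -0.346771 rad = -19.869°.
Δλ = atan2( sin θ sin δ cos φ₁ , cos δ − sin φ₁ sin φ₂ ) = atan2(-0.144963, -0.066710) = -2.002089 rad = -114.711°.
λ₂ = 28.019° + -114.711° = -86.692°.

longitude -86.692°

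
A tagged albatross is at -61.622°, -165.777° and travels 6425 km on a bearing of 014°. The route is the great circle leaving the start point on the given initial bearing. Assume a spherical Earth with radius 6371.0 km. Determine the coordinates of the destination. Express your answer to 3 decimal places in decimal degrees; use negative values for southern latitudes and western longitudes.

Central angle δ = d/R = 1.008476 rad.
Start latitude φ₁ = -1.075507 rad; initial bearing θ = 0.244346 rad.
Applying the spherical law of cosines for sides, sin φ₂ = sin φ₁ cos δ + cos φ₁ sin δ cos θ = -0.078925, so φ₂ = -4.527°.
For the longitude increment, Δλ = atan2( sin θ sin δ cos φ₁, cos δ − sin φ₁ sin φ₂ ) = atan2(0.097277, 0.463710) = 11.848°.
λ₂ = -165.777° + 11.848° = -153.929°.

latitude -4.527°, longitude -153.929°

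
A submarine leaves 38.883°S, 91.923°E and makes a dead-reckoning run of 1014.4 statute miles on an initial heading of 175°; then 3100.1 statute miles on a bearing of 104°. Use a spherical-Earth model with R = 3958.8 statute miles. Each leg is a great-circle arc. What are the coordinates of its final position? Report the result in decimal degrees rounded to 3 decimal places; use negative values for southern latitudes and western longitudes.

Apply the spherical direct solution leg by leg, carrying full precision between legs.
Leg 1: from (-38.883°, 91.923°), δ = 1014.4/3958.8 = 0.256239 rad, θ = 175° → φ = -53.492°, λ = 94.051°.
Leg 2: from (-53.492°, 94.051°), δ = 3100.1/3958.8 = 0.783091 rad, θ = 104° → φ = -42.160°, λ = 161.484°.

latitude -42.160°, longitude 161.484°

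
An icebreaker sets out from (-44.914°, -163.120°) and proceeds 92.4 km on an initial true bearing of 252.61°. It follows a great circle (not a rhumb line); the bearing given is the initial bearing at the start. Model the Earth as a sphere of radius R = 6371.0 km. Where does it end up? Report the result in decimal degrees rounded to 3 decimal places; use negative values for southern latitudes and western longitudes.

Central angle δ = d/R = 0.014503 rad.
With φ₁ = -44.914° = -0.783897 rad and θ = 252.61° = 4.408876 rad:
Applying the spherical law of cosines for sides, sin φ₂ = sin φ₁ cos δ + cos φ₁ sin δ cos θ = -0.709040, so φ₂ = -45.157°.
Δλ = atan2( sin θ sin δ cos φ₁ , cos δ − sin φ₁ sin φ₂ ) = atan2(-0.009801, 0.499281) = -0.019628 rad = -1.125°.
Hence λ₂ = -163.120° + -1.125° = -164.245°.

latitude -45.157°, longitude -164.245°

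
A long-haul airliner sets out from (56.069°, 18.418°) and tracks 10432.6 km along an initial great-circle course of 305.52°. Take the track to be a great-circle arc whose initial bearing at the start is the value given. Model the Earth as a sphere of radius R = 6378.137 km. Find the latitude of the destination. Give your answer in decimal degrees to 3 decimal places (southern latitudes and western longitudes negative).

latitude 15.654°

Angular distance δ = d/R = 10432.6 / 6378.137 = 1.635681 rad.
Converting: φ₁ = 0.978589 rad, θ = 5.332330 rad.
Destination latitude: φ₂ = arcsin( sin φ₁ cos δ + cos φ₁ sin δ cos θ ) = arcsin(0.269823) = 15.654°.
Then Δλ = atan2(-0.453365, -0.288715) = -2.137854 rad, from sin θ sin δ cos φ₁ over cos δ − sin φ₁ sin φ₂.
λ₂ = λ₁ + Δλ = -104.072°.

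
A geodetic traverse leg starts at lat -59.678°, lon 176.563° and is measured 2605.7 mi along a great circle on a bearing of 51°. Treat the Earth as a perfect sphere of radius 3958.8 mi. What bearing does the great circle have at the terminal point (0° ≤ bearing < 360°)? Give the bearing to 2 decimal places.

The arc subtends δ = 2605.7/3958.8 = 0.658205 rad at the centre.
With φ₁ = -59.678° = -1.041578 rad and θ = 51° = 0.890118 rad:
sin φ₂ = sin φ₁ cos δ + cos φ₁ sin δ cos θ = (-0.863202)(0.791092) + (0.504859)(0.611697)(0.629320) = -0.488524
φ₂ = asin(-0.488524) = -0.510398 rad = -29.244°.
For the longitude increment, Δλ = atan2( sin θ sin δ cos φ₁, cos δ − sin φ₁ sin φ₂ ) = atan2(0.239999, 0.369397) = 33.012°.
λ₂ = 176.563° + 33.012° = 209.575°, normalized to (−180°, 180°] → -150.425°.
The forward bearing on arrival equals the back-azimuth from the destination plus 180°.
Back-azimuth from P₂ (-29.24°, -150.42°) to P₁ (-59.68°, 176.56°), with Δλ' = λ₁ − λ₂ = 326.99°: atan2( sin Δλ' cos φ₁ , cos φ₂ sin φ₁ − sin φ₂ cos φ₁ cos Δλ' ) = 206.72°.
Final bearing = (206.72° + 180°) mod 360° = 26.72°.

final bearing 26.72°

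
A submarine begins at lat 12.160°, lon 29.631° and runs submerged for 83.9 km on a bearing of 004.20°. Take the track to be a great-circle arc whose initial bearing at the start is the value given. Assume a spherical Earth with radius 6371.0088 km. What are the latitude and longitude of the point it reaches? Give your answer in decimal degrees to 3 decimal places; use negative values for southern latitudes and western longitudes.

latitude 12.912°, longitude 29.688°

δ = 83.9/6371.0088 = 0.013169 rad (0.7545°).
With φ₁ = 12.160° = 0.212232 rad and θ = 4.2° = 0.073304 rad:
Applying the spherical law of cosines for sides, sin φ₂ = sin φ₁ cos δ + cos φ₁ sin δ cos θ = 0.223463, so φ₂ = 12.912°.
Then Δλ = atan2(0.000943, 0.952843) = 0.000989 rad, from sin θ sin δ cos φ₁ over cos δ − sin φ₁ sin φ₂.
λ₂ = 29.631° + 0.057° = 29.688°.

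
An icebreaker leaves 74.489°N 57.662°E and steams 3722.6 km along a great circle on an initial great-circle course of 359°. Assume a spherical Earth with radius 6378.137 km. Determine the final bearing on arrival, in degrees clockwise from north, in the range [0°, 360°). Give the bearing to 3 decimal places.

Angular distance δ = d/R = 3722.6 / 6378.137 = 0.583650 rad.
With φ₁ = 74.489° = 1.300078 rad and θ = 359° = 6.265732 rad:
Applying the spherical law of cosines for sides, sin φ₂ = sin φ₁ cos δ + cos φ₁ sin δ cos θ = 0.951413, so φ₂ = 72.066°.
Then Δλ = atan2(-0.002572, -0.082305) = -3.110354 rad, from sin θ sin δ cos φ₁ over cos δ − sin φ₁ sin φ₂.
λ₂ = 57.662° + -178.210° = -120.548°.
The forward bearing on arrival equals the back-azimuth from the destination plus 180°.
Back-azimuth from P₂ (72.066°, -120.548°) to P₁ (74.489°, 57.662°), with Δλ' = λ₁ − λ₂ = 178.210°: atan2( sin Δλ' cos φ₁ , cos φ₂ sin φ₁ − sin φ₂ cos φ₁ cos Δλ' ) = 0.868°.
Final bearing = (0.868° + 180°) mod 360° = 180.868°.

final bearing 180.868°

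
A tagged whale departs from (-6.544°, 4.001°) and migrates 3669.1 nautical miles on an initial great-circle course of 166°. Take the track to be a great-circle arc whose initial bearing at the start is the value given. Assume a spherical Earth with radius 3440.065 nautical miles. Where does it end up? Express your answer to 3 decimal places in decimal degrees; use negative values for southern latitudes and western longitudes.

The arc subtends δ = 3669.1/3440.065 = 1.066579 rad at the centre.
With φ₁ = -6.544° = -0.114214 rad and θ = 166° = 2.897247 rad:
Destination latitude: φ₂ = arcsin( sin φ₁ cos δ + cos φ₁ sin δ cos θ ) = arcsin(-0.899070) = -64.036°.
Then Δλ = atan2(0.210435, 0.380659) = 0.505004 rad, from sin θ sin δ cos φ₁ over cos δ − sin φ₁ sin φ₂.
λ₂ = 4.001° + 28.935° = 32.936°.

latitude -64.036°, longitude 32.936°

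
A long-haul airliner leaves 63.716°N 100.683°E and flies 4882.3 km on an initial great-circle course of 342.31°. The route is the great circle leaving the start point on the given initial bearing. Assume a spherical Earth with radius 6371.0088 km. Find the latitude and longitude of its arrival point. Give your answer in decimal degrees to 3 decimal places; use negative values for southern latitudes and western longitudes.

Angular distance δ = d/R = 4882.3 / 6371.0088 = 0.766331 rad.
Converting: φ₁ = 1.112054 rad, θ = 5.974437 rad.
Applying the spherical law of cosines for sides, sin φ₂ = sin φ₁ cos δ + cos φ₁ sin δ cos θ = 0.938545, so φ₂ = 69.809°.
Then Δλ = atan2(-0.093316, -0.121049) = -2.484854 rad, from sin θ sin δ cos φ₁ over cos δ − sin φ₁ sin φ₂.
λ₂ = 100.683° + -142.372° = -41.689°.

latitude 69.809°, longitude -41.689°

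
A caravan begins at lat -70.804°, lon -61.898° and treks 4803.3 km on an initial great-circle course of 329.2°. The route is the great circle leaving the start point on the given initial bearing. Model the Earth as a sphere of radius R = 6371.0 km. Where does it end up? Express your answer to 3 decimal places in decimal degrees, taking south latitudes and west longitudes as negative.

Angular distance δ = d/R = 4803.3 / 6371 = 0.753932 rad.
With φ₁ = -70.804° = -1.235763 rad and θ = 329.2° = 5.745624 rad:
Destination latitude: φ₂ = arcsin( sin φ₁ cos δ + cos φ₁ sin δ cos θ ) = arcsin(-0.495146) = -29.679°.
For the longitude increment, Δλ = atan2( sin θ sin δ cos φ₁, cos δ − sin φ₁ sin φ₂ ) = atan2(-0.115244, 0.261387) = -23.792°.
Hence λ₂ = -61.898° + -23.792° = -85.690°.

latitude -29.679°, longitude -85.690°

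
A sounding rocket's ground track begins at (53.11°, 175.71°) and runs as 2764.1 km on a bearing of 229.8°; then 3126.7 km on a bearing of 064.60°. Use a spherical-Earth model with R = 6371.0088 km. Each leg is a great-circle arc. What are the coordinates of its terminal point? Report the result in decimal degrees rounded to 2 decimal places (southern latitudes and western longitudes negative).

Apply the spherical direct solution leg by leg, carrying full precision between legs.
Leg 1: from (53.11°, 175.71°), δ = 2764.1/6371.0088 = 0.433856 rad, θ = 229.8° → φ = 34.25°, λ = 152.85°.
Leg 2: from (34.25°, 152.85°), δ = 3126.7/6371.0088 = 0.490770 rad, θ = 64.6° → φ = 41.57°, λ = -172.46°.

latitude 41.57°, longitude -172.46°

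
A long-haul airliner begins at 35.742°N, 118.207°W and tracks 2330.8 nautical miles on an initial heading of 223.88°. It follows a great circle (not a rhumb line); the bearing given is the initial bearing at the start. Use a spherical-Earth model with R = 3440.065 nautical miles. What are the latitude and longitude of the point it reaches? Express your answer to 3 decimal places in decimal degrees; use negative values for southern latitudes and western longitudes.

latitude 5.069°, longitude -144.071°

Central angle δ = d/R = 0.677545 rad.
With φ₁ = 35.742° = 0.623816 rad and θ = 223.88° = 3.907443 rad:
Destination latitude: φ₂ = arcsin( sin φ₁ cos δ + cos φ₁ sin δ cos θ ) = arcsin(0.088360) = 5.069°.
Then Δλ = atan2(-0.352684, 0.727500) = -0.451405 rad, from sin θ sin δ cos φ₁ over cos δ − sin φ₁ sin φ₂.
λ₂ = -118.207° + -25.864° = -144.071°.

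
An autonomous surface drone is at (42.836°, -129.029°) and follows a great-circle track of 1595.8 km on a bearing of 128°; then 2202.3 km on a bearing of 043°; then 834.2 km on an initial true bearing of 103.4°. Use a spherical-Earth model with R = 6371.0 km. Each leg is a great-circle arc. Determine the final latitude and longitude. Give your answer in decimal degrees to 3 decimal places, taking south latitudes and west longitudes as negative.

Apply the spherical direct solution leg by leg, carrying full precision between legs.
Leg 1: from (42.836°, -129.029°), δ = 1595.8/6371 = 0.250479 rad, θ = 128° → φ = 33.146°, λ = -115.539°.
Leg 2: from (33.146°, -115.539°), δ = 2202.3/6371 = 0.345676 rad, θ = 43° → φ = 46.213°, λ = -96.030°.
Leg 3: from (46.213°, -96.030°), δ = 834.2/6371 = 0.130937 rad, θ = 103.4° → φ = 44.011°, λ = -85.858°.

latitude 44.011°, longitude -85.858°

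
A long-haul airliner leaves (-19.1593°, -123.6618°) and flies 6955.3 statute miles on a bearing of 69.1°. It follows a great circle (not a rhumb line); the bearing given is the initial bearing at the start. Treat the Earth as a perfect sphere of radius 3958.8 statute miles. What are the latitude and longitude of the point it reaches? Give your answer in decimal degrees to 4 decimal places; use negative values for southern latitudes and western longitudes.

latitude 23.0722°, longitude -29.9385°

Angular distance δ = d/R = 6955.3 / 3958.8 = 1.756921 rad.
Converting: φ₁ = -0.334393 rad, θ = 1.206023 rad.
Destination latitude: φ₂ = arcsin( sin φ₁ cos δ + cos φ₁ sin δ cos θ ) = arcsin(0.391891) = 23.0722°.
Then Δλ = atan2(0.867217, -0.056435) = 1.635781 rad, from sin θ sin δ cos φ₁ over cos δ − sin φ₁ sin φ₂.
λ₂ = -123.6618° + 93.7233° = -29.9385°.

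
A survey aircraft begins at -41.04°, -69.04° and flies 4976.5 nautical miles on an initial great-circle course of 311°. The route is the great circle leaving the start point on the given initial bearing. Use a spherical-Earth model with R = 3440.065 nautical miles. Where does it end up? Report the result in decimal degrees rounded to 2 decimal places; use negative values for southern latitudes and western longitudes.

Central angle δ = d/R = 1.446630 rad.
With φ₁ = -41.04° = -0.716283 rad and θ = 311° = 5.427974 rad:
sin φ₂ = sin φ₁ cos δ + cos φ₁ sin δ cos θ = (-0.656586)(0.123848) + (0.754251)(0.992301)(0.656059) = 0.409707
φ₂ = asin(0.409707) = 0.422133 rad = 24.19°.
Then Δλ = atan2(-0.564858, 0.392856) = -0.963101 rad, from sin θ sin δ cos φ₁ over cos δ − sin φ₁ sin φ₂.
λ₂ = -69.04° + -55.18° = -124.22°.

latitude 24.19°, longitude -124.22°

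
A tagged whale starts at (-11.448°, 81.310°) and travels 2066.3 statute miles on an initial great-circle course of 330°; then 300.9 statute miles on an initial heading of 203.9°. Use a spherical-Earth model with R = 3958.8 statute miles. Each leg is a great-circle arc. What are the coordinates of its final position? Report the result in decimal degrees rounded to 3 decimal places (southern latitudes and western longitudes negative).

latitude 10.557°, longitude 64.593°

Apply the spherical direct solution leg by leg, carrying full precision between legs.
Leg 1: from (-11.448°, 81.310°), δ = 2066.3/3958.8 = 0.521951 rad, θ = 330° → φ = 14.545°, λ = 66.386°.
Leg 2: from (14.545°, 66.386°), δ = 300.9/3958.8 = 0.076008 rad, θ = 203.9° → φ = 10.557°, λ = 64.593°.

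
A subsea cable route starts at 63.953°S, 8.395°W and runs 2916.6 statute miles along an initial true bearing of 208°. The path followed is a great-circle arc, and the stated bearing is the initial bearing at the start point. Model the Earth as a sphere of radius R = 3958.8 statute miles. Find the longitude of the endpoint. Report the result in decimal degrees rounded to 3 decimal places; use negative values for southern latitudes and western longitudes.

longitude -131.765°

Central angle δ = d/R = 0.736738 rad.
With φ₁ = -63.953° = -1.116190 rad and θ = 208° = 3.630285 rad:
sin φ₂ = sin φ₁ cos δ + cos φ₁ sin δ cos θ = (-0.898434)(0.740664) + (0.439108)(0.671876)(-0.882948) = -0.925930
φ₂ = asin(-0.925930) = -1.183492 rad = -67.809°.
Δλ = atan2( sin θ sin δ cos φ₁ , cos δ − sin φ₁ sin φ₂ ) = atan2(-0.138506, -0.091224) = -2.153210 rad = -123.370°.
λ₂ = -8.395° + -123.370° = -131.765°.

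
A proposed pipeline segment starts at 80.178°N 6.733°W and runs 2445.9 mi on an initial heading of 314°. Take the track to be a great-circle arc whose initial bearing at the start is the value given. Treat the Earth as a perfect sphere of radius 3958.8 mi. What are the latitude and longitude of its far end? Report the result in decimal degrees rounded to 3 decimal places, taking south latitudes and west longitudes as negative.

Central angle δ = d/R = 0.617839 rad.
Start latitude φ₁ = 1.399370 rad; initial bearing θ = 5.480334 rad.
Destination latitude: φ₂ = arcsin( sin φ₁ cos δ + cos φ₁ sin δ cos θ ) = arcsin(0.871829) = 60.672°.
For the longitude increment, Δλ = atan2( sin θ sin δ cos φ₁, cos δ − sin φ₁ sin φ₂ ) = atan2(-0.071083, -0.043918) = -121.709°.
Hence λ₂ = -6.733° + -121.709° = -128.442°.

latitude 60.672°, longitude -128.442°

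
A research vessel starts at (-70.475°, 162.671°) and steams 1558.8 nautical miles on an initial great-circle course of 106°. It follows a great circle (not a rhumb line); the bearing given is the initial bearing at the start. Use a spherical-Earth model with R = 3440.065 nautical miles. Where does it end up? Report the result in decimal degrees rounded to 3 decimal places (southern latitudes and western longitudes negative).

Angular distance δ = d/R = 1558.8 / 3440.065 = 0.453131 rad.
With φ₁ = -70.475° = -1.230021 rad and θ = 106° = 1.850049 rad:
sin φ₂ = sin φ₁ cos δ + cos φ₁ sin δ cos θ = (-0.942496)(0.899081) + (0.334218)(0.437783)(-0.275637) = -0.887710
φ₂ = asin(-0.887710) = -1.092347 rad = -62.587°.
Δλ = atan2( sin θ sin δ cos φ₁ , cos δ − sin φ₁ sin φ₂ ) = atan2(0.140647, 0.062418) = 1.153116 rad = 66.069°.
λ₂ = 162.671° + 66.069° = 228.740°, normalized to (−180°, 180°] → -131.260°.

latitude -62.587°, longitude -131.260°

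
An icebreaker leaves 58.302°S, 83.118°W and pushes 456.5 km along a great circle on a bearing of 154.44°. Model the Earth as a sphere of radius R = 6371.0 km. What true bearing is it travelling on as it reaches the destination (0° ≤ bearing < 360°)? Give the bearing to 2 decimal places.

δ = 456.5/6371 = 0.071653 rad (4.1054°).
Start latitude φ₁ = -1.017562 rad; initial bearing θ = 2.695486 rad.
Applying the spherical law of cosines for sides, sin φ₂ = sin φ₁ cos δ + cos φ₁ sin δ cos θ = -0.882582, so φ₂ = -61.955°.
Δλ = atan2( sin θ sin δ cos φ₁ , cos δ − sin φ₁ sin φ₂ ) = atan2(0.016230, 0.246507) = 0.065746 rad = 3.767°.
Hence λ₂ = -83.118° + 3.767° = -79.351°.
The forward bearing on arrival equals the back-azimuth from the destination plus 180°.
Back-azimuth from P₂ (-61.96°, -79.35°) to P₁ (-58.30°, -83.12°), with Δλ' = λ₁ − λ₂ = -3.77°: atan2( sin Δλ' cos φ₁ , cos φ₂ sin φ₁ − sin φ₂ cos φ₁ cos Δλ' ) = 331.17°.
Final bearing = (331.17° + 180°) mod 360° = 151.17°.

final bearing 151.17°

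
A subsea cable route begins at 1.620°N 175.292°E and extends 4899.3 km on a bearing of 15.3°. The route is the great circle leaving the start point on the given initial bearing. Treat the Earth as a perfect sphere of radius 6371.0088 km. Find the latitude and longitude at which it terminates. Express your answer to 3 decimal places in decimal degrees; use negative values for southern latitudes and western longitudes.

Central angle δ = d/R = 0.768999 rad.
Start latitude φ₁ = 0.028274 rad; initial bearing θ = 0.267035 rad.
sin φ₂ = sin φ₁ cos δ + cos φ₁ sin δ cos θ = (0.028271)(0.718607) + (0.999600)(0.695416)(0.964557) = 0.690816
φ₂ = asin(0.690816) = 0.762617 rad = 43.695°.
For the longitude increment, Δλ = atan2( sin θ sin δ cos φ₁, cos δ − sin φ₁ sin φ₂ ) = atan2(0.183428, 0.699077) = 14.702°.
λ₂ = 175.292° + 14.702° = 189.994°, normalized to (−180°, 180°] → -170.006°.

latitude 43.695°, longitude -170.006°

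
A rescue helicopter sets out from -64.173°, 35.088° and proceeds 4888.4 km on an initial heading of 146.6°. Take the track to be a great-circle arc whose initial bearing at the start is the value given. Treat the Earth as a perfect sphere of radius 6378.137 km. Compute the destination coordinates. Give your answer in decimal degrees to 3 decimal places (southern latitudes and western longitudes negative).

latitude -64.249°, longitude 153.593°

The arc subtends δ = 4888.4/6378.137 = 0.766431 rad at the centre.
With φ₁ = -64.173° = -1.120030 rad and θ = 146.6° = 2.558653 rad:
Applying the spherical law of cosines for sides, sin φ₂ = sin φ₁ cos δ + cos φ₁ sin δ cos θ = -0.900688, so φ₂ = -64.249°.
Δλ = atan2( sin θ sin δ cos φ₁ , cos δ − sin φ₁ sin φ₂ ) = atan2(0.166331, -0.090331) = 2.068310 rad = 118.505°.
Hence λ₂ = 35.088° + 118.505° = 153.593°.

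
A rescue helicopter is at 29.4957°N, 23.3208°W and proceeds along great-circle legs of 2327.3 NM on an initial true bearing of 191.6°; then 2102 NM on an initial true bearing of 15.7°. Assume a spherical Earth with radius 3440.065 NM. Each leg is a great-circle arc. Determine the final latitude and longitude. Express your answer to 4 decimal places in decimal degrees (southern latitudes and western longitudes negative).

latitude 25.0430°, longitude -20.7695°

Apply the spherical direct solution leg by leg, carrying full precision between legs.
Leg 1: from (29.4957°, -23.3208°), δ = 2327.3/3440.065 = 0.676528 rad, θ = 191.6° → φ = -8.6209°, λ = -30.6362°.
Leg 2: from (-8.6209°, -30.6362°), δ = 2102/3440.065 = 0.611035 rad, θ = 15.7° → φ = 25.0430°, λ = -20.7695°.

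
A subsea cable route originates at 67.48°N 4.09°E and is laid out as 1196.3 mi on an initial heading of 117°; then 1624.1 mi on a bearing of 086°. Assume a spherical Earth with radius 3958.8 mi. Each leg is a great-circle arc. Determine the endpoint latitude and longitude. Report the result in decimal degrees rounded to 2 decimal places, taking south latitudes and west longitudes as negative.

latitude 50.97°, longitude 71.67°

Apply the spherical direct solution leg by leg, carrying full precision between legs.
Leg 1: from (67.48°, 4.09°), δ = 1196.3/3958.8 = 0.302188 rad, θ = 117° → φ = 56.11°, λ = 32.49°.
Leg 2: from (56.11°, 32.49°), δ = 1624.1/3958.8 = 0.410251 rad, θ = 86° → φ = 50.97°, λ = 71.67°.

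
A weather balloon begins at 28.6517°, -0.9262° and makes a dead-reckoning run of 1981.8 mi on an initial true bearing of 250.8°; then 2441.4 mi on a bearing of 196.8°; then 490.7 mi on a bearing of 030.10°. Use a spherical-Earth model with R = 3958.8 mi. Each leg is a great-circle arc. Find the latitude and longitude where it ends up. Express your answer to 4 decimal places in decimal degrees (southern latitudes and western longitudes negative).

Apply the spherical direct solution leg by leg, carrying full precision between legs.
Leg 1: from (28.6517°, -0.9262°), δ = 1981.8/3958.8 = 0.500606 rad, θ = 250.8° → φ = 16.3875°, λ = -29.1199°.
Leg 2: from (16.3875°, -29.1199°), δ = 2441.4/3958.8 = 0.616702 rad, θ = 196.8° → φ = -17.5183°, λ = -39.2155°.
Leg 3: from (-17.5183°, -39.2155°), δ = 490.7/3958.8 = 0.123952 rad, θ = 30.1° → φ = -11.3440°, λ = -35.5897°.

latitude -11.3440°, longitude -35.5897°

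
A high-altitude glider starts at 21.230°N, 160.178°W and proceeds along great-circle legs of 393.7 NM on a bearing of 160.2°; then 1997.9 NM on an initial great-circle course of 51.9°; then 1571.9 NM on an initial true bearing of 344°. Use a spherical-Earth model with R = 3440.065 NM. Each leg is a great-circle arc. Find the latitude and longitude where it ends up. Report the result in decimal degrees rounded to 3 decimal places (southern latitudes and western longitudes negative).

latitude 57.569°, longitude -140.021°

Apply the spherical direct solution leg by leg, carrying full precision between legs.
Leg 1: from (21.230°, -160.178°), δ = 393.7/3440.065 = 0.114446 rad, θ = 160.2° → φ = 15.046°, λ = -157.882°.
Leg 2: from (15.046°, -157.882°), δ = 1997.9/3440.065 = 0.580774 rad, θ = 51.9° → φ = 32.954°, λ = -126.914°.
Leg 3: from (32.954°, -126.914°), δ = 1571.9/3440.065 = 0.456939 rad, θ = 344° → φ = 57.569°, λ = -140.021°.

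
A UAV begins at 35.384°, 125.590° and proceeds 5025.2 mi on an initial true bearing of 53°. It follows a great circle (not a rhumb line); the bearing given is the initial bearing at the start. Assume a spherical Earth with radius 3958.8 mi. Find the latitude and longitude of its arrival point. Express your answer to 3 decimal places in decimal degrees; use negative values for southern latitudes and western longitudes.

Angular distance δ = d/R = 5025.2 / 3958.8 = 1.269375 rad.
With φ₁ = 35.384° = 0.617567 rad and θ = 53° = 0.925025 rad:
Applying the spherical law of cosines for sides, sin φ₂ = sin φ₁ cos δ + cos φ₁ sin δ cos θ = 0.640441, so φ₂ = 39.825°.
For the longitude increment, Δλ = atan2( sin θ sin δ cos φ₁, cos δ − sin φ₁ sin φ₂ ) = atan2(0.621764, -0.073971) = 96.785°.
λ₂ = 125.590° + 96.785° = 222.375°, normalized to (−180°, 180°] → -137.625°.

latitude 39.825°, longitude -137.625°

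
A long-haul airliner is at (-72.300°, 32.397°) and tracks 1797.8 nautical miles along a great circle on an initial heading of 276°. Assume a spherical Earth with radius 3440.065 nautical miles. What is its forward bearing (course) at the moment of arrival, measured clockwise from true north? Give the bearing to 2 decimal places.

final bearing 328.99°

Central angle δ = d/R = 0.522606 rad.
Converting: φ₁ = -1.261873 rad, θ = 4.817109 rad.
Applying the spherical law of cosines for sides, sin φ₂ = sin φ₁ cos δ + cos φ₁ sin δ cos θ = -0.809639, so φ₂ = -54.061°.
Then Δλ = atan2(-0.150924, 0.095210) = -1.008004 rad, from sin θ sin δ cos φ₁ over cos δ − sin φ₁ sin φ₂.
λ₂ = 32.397° + -57.754° = -25.357°.
The forward bearing on arrival equals the back-azimuth from the destination plus 180°.
Back-azimuth from P₂ (-54.06°, -25.36°) to P₁ (-72.30°, 32.40°), with Δλ' = λ₁ − λ₂ = 57.75°: atan2( sin Δλ' cos φ₁ , cos φ₂ sin φ₁ − sin φ₂ cos φ₁ cos Δλ' ) = 148.99°.
Final bearing = (148.99° + 180°) mod 360° = 328.99°.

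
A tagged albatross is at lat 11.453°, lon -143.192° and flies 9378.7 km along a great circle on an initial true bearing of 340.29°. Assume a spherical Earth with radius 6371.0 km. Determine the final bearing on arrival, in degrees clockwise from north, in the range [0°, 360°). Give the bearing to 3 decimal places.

final bearing 252.114°

δ = 9378.7/6371 = 1.472092 rad (84.3447°).
With φ₁ = 11.453° = 0.199893 rad and θ = 340.29° = 5.939181 rad:
Applying the spherical law of cosines for sides, sin φ₂ = sin φ₁ cos δ + cos φ₁ sin δ cos θ = 0.937743, so φ₂ = 69.676°.
Δλ = atan2( sin θ sin δ cos φ₁ , cos δ − sin φ₁ sin φ₂ ) = atan2(-0.328935, -0.087658) = -1.831234 rad = -104.922°.
λ₂ = -143.192° + -104.922° = -248.114°, normalized to (−180°, 180°] → 111.886°.
The forward bearing on arrival equals the back-azimuth from the destination plus 180°.
Back-azimuth from P₂ (69.676°, 111.886°) to P₁ (11.453°, -143.192°), with Δλ' = λ₁ − λ₂ = -255.078°: atan2( sin Δλ' cos φ₁ , cos φ₂ sin φ₁ − sin φ₂ cos φ₁ cos Δλ' ) = 72.114°.
Final bearing = (72.114° + 180°) mod 360° = 252.114°.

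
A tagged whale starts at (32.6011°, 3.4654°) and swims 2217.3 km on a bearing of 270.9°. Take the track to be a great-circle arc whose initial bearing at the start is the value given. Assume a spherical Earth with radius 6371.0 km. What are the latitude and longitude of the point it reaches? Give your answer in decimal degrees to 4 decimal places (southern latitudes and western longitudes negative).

latitude 30.7303°, longitude -19.9073°

δ = 2217.3/6371 = 0.348030 rad (19.9407°).
Start latitude φ₁ = 0.568997 rad; initial bearing θ = 4.728097 rad.
Applying the spherical law of cosines for sides, sin φ₂ = sin φ₁ cos δ + cos φ₁ sin δ cos θ = 0.510998, so φ₂ = 30.7303°.
For the longitude increment, Δλ = atan2( sin θ sin δ cos φ₁, cos δ − sin φ₁ sin φ₂ ) = atan2(-0.287277, 0.664727) = -23.3727°.
Hence λ₂ = 3.4654° + -23.3727° = -19.9073°.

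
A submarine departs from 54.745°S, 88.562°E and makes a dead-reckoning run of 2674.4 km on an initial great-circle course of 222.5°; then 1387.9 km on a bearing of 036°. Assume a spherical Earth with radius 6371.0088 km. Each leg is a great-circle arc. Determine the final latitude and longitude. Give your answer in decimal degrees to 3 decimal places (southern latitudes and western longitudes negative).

Apply the spherical direct solution leg by leg, carrying full precision between legs.
Leg 1: from (-54.745°, 88.562°), δ = 2674.4/6371.0088 = 0.419777 rad, θ = 222.5° → φ = -66.800°, λ = 44.219°.
Leg 2: from (-66.800°, 44.219°), δ = 1387.9/6371.0088 = 0.217846 rad, θ = 36° → φ = -55.948°, λ = 57.332°.

latitude -55.948°, longitude 57.332°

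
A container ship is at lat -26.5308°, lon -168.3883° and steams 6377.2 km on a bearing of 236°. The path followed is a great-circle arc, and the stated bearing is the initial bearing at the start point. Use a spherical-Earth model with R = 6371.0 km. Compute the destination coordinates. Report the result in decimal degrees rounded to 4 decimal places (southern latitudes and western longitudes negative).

Central angle δ = d/R = 1.000973 rad.
Start latitude φ₁ = -0.463050 rad; initial bearing θ = 4.118977 rad.
Applying the spherical law of cosines for sides, sin φ₂ = sin φ₁ cos δ + cos φ₁ sin δ cos θ = -0.662232, so φ₂ = -41.4703°.
Then Δλ = atan2(-0.624538, 0.243678) = -1.198790 rad, from sin θ sin δ cos φ₁ over cos δ − sin φ₁ sin φ₂.
λ₂ = -168.3883° + -68.6856° = -237.0739°, normalized to (−180°, 180°] → 122.9261°.

latitude -41.4703°, longitude 122.9261°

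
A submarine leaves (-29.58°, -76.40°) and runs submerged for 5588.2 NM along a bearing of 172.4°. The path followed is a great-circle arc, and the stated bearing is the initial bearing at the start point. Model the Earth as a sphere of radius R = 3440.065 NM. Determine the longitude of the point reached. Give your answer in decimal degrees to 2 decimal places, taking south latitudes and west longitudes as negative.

longitude 89.74°

Central angle δ = d/R = 1.624446 rad.
With φ₁ = -29.58° = -0.516268 rad and θ = 172.4° = 3.008948 rad:
Applying the spherical law of cosines for sides, sin φ₂ = sin φ₁ cos δ + cos φ₁ sin δ cos θ = -0.834317, so φ₂ = -56.54°.
Then Δλ = atan2(0.114854, -0.465475) = 2.899680 rad, from sin θ sin δ cos φ₁ over cos δ − sin φ₁ sin φ₂.
Hence λ₂ = -76.40° + 166.14° = 89.74°.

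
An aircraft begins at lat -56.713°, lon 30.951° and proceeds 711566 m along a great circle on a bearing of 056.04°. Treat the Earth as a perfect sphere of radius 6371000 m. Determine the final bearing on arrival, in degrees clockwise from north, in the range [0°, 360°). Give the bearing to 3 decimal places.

final bearing 48.848°

Central angle δ = d/R = 0.111688 rad.
Start latitude φ₁ = -0.989829 rad; initial bearing θ = 0.978083 rad.
Applying the spherical law of cosines for sides, sin φ₂ = sin φ₁ cos δ + cos φ₁ sin δ cos θ = -0.796553, so φ₂ = -52.802°.
Then Δλ = atan2(0.050737, 0.327906) = 0.153513 rad, from sin θ sin δ cos φ₁ over cos δ − sin φ₁ sin φ₂.
λ₂ = λ₁ + Δλ = 39.747°.
The forward bearing on arrival equals the back-azimuth from the destination plus 180°.
Back-azimuth from P₂ (-52.802°, 39.747°) to P₁ (-56.713°, 30.951°), with Δλ' = λ₁ − λ₂ = -8.796°: atan2( sin Δλ' cos φ₁ , cos φ₂ sin φ₁ − sin φ₂ cos φ₁ cos Δλ' ) = 228.848°.
Final bearing = (228.848° + 180°) mod 360° = 48.848°.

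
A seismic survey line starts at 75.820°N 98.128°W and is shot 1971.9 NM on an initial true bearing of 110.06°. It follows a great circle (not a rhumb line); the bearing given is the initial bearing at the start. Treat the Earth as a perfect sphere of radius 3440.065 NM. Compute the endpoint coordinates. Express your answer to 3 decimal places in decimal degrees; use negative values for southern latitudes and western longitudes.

latitude 50.263°, longitude -45.291°

δ = 1971.9/3440.065 = 0.573216 rad (32.8429°).
With φ₁ = 75.820° = 1.323309 rad and θ = 110.06° = 1.920909 rad:
Applying the spherical law of cosines for sides, sin φ₂ = sin φ₁ cos δ + cos φ₁ sin δ cos θ = 0.768992, so φ₂ = 50.263°.
Δλ = atan2( sin θ sin δ cos φ₁ , cos δ − sin φ₁ sin φ₂ ) = atan2(0.124796, 0.094599) = 0.922173 rad = 52.837°.
Hence λ₂ = -98.128° + 52.837° = -45.291°.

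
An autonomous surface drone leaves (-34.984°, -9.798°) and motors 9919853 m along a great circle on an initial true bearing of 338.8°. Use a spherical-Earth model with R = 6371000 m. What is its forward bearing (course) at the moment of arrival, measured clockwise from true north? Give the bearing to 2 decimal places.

final bearing 333.09°

Angular distance δ = d/R = 9919853 / 6371000 = 1.557032 rad.
Start latitude φ₁ = -0.610586 rad; initial bearing θ = 5.913176 rad.
Destination latitude: φ₂ = arcsin( sin φ₁ cos δ + cos φ₁ sin δ cos θ ) = arcsin(0.755901) = 49.104°.
Δλ = atan2( sin θ sin δ cos φ₁ , cos δ − sin φ₁ sin φ₂ ) = atan2(-0.296255, 0.447157) = -0.585134 rad = -33.526°.
Hence λ₂ = -9.798° + -33.526° = -43.324°.
The forward bearing on arrival equals the back-azimuth from the destination plus 180°.
Back-azimuth from P₂ (49.10°, -43.32°) to P₁ (-34.98°, -9.80°), with Δλ' = λ₁ − λ₂ = 33.53°: atan2( sin Δλ' cos φ₁ , cos φ₂ sin φ₁ − sin φ₂ cos φ₁ cos Δλ' ) = 153.09°.
Final bearing = (153.09° + 180°) mod 360° = 333.09°.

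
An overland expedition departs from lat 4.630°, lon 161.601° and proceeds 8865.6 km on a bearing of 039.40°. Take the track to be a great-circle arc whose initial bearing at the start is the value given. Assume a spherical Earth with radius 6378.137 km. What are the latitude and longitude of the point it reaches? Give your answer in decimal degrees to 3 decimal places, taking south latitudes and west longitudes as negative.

latitude 50.549°, longitude -119.089°

δ = 8865.6/6378.137 = 1.389998 rad (79.6410°).
With φ₁ = 4.630° = 0.080809 rad and θ = 39.4° = 0.687660 rad:
Applying the spherical law of cosines for sides, sin φ₂ = sin φ₁ cos δ + cos φ₁ sin δ cos θ = 0.772173, so φ₂ = 50.549°.
For the longitude increment, Δλ = atan2( sin θ sin δ cos φ₁, cos δ − sin φ₁ sin φ₂ ) = atan2(0.622347, 0.117484) = 79.310°.
λ₂ = 161.601° + 79.310° = 240.911°, normalized to (−180°, 180°] → -119.089°.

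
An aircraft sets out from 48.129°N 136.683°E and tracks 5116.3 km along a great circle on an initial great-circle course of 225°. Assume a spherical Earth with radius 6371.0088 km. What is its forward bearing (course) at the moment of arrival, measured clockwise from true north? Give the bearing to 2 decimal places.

final bearing 208.66°

Angular distance δ = d/R = 5116.3 / 6371.0088 = 0.803060 rad.
Converting: φ₁ = 0.840010 rad, θ = 3.926991 rad.
Applying the spherical law of cosines for sides, sin φ₂ = sin φ₁ cos δ + cos φ₁ sin δ cos θ = 0.177596, so φ₂ = 10.230°.
Then Δλ = atan2(-0.339570, 0.562262) = -0.543308 rad, from sin θ sin δ cos φ₁ over cos δ − sin φ₁ sin φ₂.
λ₂ = λ₁ + Δλ = 105.554°.
The forward bearing on arrival equals the back-azimuth from the destination plus 180°.
Back-azimuth from P₂ (10.23°, 105.55°) to P₁ (48.13°, 136.68°), with Δλ' = λ₁ − λ₂ = 31.13°: atan2( sin Δλ' cos φ₁ , cos φ₂ sin φ₁ − sin φ₂ cos φ₁ cos Δλ' ) = 28.66°.
Final bearing = (28.66° + 180°) mod 360° = 208.66°.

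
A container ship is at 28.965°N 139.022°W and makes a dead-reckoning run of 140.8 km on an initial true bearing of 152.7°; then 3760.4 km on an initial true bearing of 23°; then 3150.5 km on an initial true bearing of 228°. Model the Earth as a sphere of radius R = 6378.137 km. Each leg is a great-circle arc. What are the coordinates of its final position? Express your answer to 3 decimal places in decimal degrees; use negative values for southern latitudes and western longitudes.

Apply the spherical direct solution leg by leg, carrying full precision between legs.
Leg 1: from (28.965°, -139.022°), δ = 140.8/6378.137 = 0.022075 rad, θ = 152.7° → φ = 27.839°, λ = -138.366°.
Leg 2: from (27.839°, -138.366°), δ = 3760.4/6378.137 = 0.589577 rad, θ = 23° → φ = 57.217°, λ = -114.711°.
Leg 3: from (57.217°, -114.711°), δ = 3150.5/6378.137 = 0.493953 rad, θ = 228° → φ = 34.643°, λ = -140.068°.

latitude 34.643°, longitude -140.068°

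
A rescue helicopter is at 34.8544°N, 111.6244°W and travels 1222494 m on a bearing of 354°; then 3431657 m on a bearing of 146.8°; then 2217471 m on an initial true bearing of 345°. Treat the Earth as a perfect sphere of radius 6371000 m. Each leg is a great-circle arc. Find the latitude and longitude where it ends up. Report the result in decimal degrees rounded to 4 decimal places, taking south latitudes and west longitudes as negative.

Apply the spherical direct solution leg by leg, carrying full precision between legs.
Leg 1: from (34.8544°, -111.6244°), δ = 1222494/6371000 = 0.191884 rad, θ = 354° → φ = 45.7781°, λ = -113.2623°.
Leg 2: from (45.7781°, -113.2623°), δ = 3431657/6371000 = 0.538637 rad, θ = 146.8° → φ = 18.4097°, λ = -96.0429°.
Leg 3: from (18.4097°, -96.0429°), δ = 2217471/6371000 = 0.348057 rad, θ = 345° → φ = 37.5507°, λ = -102.4357°.

latitude 37.5507°, longitude -102.4357°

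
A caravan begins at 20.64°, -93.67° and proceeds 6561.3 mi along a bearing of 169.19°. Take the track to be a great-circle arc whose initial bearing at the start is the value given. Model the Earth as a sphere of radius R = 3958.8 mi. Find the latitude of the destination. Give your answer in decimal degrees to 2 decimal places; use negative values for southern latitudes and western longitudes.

δ = 6561.3/3958.8 = 1.657396 rad (94.9618°).
Converting: φ₁ = 0.360236 rad, θ = 2.952923 rad.
sin φ₂ = sin φ₁ cos δ + cos φ₁ sin δ cos θ = (0.352495)(-0.086492) + (0.935814)(0.996253)(-0.982255) = -0.946250
φ₂ = asin(-0.946250) = -1.241439 rad = -71.13°.
For the longitude increment, Δλ = atan2( sin θ sin δ cos φ₁, cos δ − sin φ₁ sin φ₂ ) = atan2(0.174857, 0.247057) = 35.29°.
λ₂ = -93.67° + 35.29° = -58.38°.

latitude -71.13°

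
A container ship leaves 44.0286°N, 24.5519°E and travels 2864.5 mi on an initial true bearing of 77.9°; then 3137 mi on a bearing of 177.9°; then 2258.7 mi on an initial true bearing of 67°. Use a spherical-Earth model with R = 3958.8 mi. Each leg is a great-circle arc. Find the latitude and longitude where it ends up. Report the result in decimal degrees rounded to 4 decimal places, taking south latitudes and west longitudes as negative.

latitude 6.1225°, longitude 111.7117°

Apply the spherical direct solution leg by leg, carrying full precision between legs.
Leg 1: from (44.0286°, 24.5519°), δ = 2864.5/3958.8 = 0.723578 rad, θ = 77.9° → φ = 38.3642°, λ = 80.2044°.
Leg 2: from (38.3642°, 80.2044°), δ = 3137/3958.8 = 0.792412 rad, θ = 177.9° → φ = -7.0160°, λ = 81.7108°.
Leg 3: from (-7.0160°, 81.7108°), δ = 2258.7/3958.8 = 0.570552 rad, θ = 67° → φ = 6.1225°, λ = 111.7117°.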